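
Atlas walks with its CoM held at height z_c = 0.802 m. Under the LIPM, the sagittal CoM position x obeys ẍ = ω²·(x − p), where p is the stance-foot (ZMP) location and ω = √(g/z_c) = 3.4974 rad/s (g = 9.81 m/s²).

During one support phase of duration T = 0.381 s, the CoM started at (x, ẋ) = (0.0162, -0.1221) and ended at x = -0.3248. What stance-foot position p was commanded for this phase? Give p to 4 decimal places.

ωT = 3.4974·0.381 = 1.332509; cosh(ωT) = 2.027179, sinh(ωT) = 1.763365
x(T) = p + (x₀−p)·cosh(ωT) + (ẋ₀/ω)·sinh(ωT) ⇒ p·(1 − cosh) = x(T) − x₀·cosh − (ẋ₀/ω)·sinh
numerator   = -0.3248 − (0.0162)·2.027179 − (-0.1221/3.4974)·1.763365 = -0.296078
denominator = 1 − 2.027179 = -1.027179
p = -0.296078 / -1.027179 = 0.2882

p = 0.2882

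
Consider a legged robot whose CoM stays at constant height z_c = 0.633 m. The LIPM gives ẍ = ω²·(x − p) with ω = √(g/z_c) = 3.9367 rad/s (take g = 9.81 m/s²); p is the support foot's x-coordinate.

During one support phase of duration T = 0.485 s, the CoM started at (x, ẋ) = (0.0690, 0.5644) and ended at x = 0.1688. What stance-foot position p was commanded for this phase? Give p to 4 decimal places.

ωT = 3.9367·0.485 = 1.909299; cosh(ωT) = 3.448272, sinh(ωT) = 3.300088
x(T) = p + (x₀−p)·cosh(ωT) + (ẋ₀/ω)·sinh(ωT) ⇒ p·(1 − cosh) = x(T) − x₀·cosh − (ẋ₀/ω)·sinh
numerator   = 0.1688 − (0.0690)·3.448272 − (0.5644/3.9367)·3.300088 = -0.542260
denominator = 1 − 3.448272 = -2.448272
p = -0.542260 / -2.448272 = 0.2215

p = 0.2215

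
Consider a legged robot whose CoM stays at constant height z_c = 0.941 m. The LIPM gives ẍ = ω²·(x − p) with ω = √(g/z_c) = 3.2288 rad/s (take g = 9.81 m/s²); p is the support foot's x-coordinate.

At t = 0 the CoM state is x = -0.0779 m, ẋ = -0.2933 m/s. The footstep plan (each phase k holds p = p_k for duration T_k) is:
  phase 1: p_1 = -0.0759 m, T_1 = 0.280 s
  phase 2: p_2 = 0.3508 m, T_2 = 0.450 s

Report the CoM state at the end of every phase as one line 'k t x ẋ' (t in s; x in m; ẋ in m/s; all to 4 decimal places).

1 0.2800 -0.1726 -0.4282
2 0.7300 -1.0973 -4.3805

phase 1: p=-0.0759, T=0.280, ωT=0.904064, cosh=1.437270, sinh=1.032349; start (x,ẋ)=(-0.077900, -0.293300) → end (x,ẋ)=(-0.172552, -0.428218)
phase 2: p=0.3508, T=0.450, ωT=1.452960, cosh=2.254815, sinh=2.020938; start (x,ẋ)=(-0.172552, -0.428218) → end (x,ẋ)=(-1.097287, -4.380529)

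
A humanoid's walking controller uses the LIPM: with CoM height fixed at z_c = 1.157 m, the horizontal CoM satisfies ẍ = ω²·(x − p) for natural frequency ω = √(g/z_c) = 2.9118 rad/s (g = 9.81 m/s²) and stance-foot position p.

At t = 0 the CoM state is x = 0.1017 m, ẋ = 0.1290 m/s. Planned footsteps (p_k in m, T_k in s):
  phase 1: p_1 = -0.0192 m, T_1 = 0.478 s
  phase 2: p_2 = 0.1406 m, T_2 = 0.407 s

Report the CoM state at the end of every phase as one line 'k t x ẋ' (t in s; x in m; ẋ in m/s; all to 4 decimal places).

1 0.4780 0.3226 0.9397
2 0.8850 0.9445 2.4661

phase 1: p=-0.0192, T=0.478, ωT=1.391840, cosh=2.135432, sinh=1.886814; start (x,ẋ)=(0.101700, 0.129000) → end (x,ẋ)=(0.322564, 0.939698)
phase 2: p=0.1406, T=0.407, ωT=1.185103, cosh=1.788369, sinh=1.482654; start (x,ẋ)=(0.322564, 0.939698) → end (x,ẋ)=(0.944502, 2.466102)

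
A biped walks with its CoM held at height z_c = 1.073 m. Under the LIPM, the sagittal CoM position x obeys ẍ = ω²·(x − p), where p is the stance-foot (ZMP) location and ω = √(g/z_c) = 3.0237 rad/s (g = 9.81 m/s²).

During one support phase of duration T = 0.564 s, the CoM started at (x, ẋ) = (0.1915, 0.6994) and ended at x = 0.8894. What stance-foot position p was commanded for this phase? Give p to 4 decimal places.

ωT = 3.0237·0.564 = 1.705367; cosh(ωT) = 2.842555, sinh(ωT) = 2.660849
x(T) = p + (x₀−p)·cosh(ωT) + (ẋ₀/ω)·sinh(ωT) ⇒ p·(1 − cosh) = x(T) − x₀·cosh − (ẋ₀/ω)·sinh
numerator   = 0.8894 − (0.1915)·2.842555 − (0.6994/3.0237)·2.660849 = -0.270420
denominator = 1 − 2.842555 = -1.842555
p = -0.270420 / -1.842555 = 0.1468

p = 0.1468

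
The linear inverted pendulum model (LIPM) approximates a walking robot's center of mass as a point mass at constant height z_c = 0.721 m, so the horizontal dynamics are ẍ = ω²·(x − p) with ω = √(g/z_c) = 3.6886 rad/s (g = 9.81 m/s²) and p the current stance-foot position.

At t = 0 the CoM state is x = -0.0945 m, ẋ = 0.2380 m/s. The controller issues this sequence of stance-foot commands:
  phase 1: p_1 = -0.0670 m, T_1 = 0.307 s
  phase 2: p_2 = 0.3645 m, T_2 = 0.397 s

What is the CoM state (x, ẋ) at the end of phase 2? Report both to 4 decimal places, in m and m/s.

x = -0.3735, ẋ = -2.3287

phase 1: p=-0.0670, T=0.307, ωT=1.132400, cosh=1.712677, sinh=1.390418; start (x,ẋ)=(-0.094500, 0.238000) → end (x,ẋ)=(-0.024384, 0.266578)
phase 2: p=0.3645, T=0.397, ωT=1.464374, cosh=2.278029, sinh=2.046807; start (x,ẋ)=(-0.024384, 0.266578) → end (x,ẋ)=(-0.373466, -2.328747)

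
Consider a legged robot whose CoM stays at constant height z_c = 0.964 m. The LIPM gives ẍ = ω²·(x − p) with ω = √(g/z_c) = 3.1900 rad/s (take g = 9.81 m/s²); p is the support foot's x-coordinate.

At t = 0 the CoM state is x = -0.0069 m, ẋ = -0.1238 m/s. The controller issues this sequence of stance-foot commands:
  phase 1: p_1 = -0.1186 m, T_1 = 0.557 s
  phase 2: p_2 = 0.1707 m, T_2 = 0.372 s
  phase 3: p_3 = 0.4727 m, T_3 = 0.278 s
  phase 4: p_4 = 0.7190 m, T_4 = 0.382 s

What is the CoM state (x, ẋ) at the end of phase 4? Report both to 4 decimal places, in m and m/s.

phase 1: p=-0.1186, T=0.557, ωT=1.776830, cosh=3.040131, sinh=2.870957; start (x,ẋ)=(-0.006900, -0.123800) → end (x,ẋ)=(0.109564, 0.646620)
phase 2: p=0.1707, T=0.372, ωT=1.186680, cosh=1.790710, sinh=1.485477; start (x,ẋ)=(0.109564, 0.646620) → end (x,ẋ)=(0.362333, 0.868207)
phase 3: p=0.4727, T=0.278, ωT=0.886820, cosh=1.419681, sinh=1.007717; start (x,ẋ)=(0.362333, 0.868207) → end (x,ẋ)=(0.590280, 0.877789)
phase 4: p=0.7190, T=0.382, ωT=1.218580, cosh=1.839016, sinh=1.543366; start (x,ẋ)=(0.590280, 0.877789) → end (x,ẋ)=(0.906967, 0.980533)

x = 0.9070, ẋ = 0.9805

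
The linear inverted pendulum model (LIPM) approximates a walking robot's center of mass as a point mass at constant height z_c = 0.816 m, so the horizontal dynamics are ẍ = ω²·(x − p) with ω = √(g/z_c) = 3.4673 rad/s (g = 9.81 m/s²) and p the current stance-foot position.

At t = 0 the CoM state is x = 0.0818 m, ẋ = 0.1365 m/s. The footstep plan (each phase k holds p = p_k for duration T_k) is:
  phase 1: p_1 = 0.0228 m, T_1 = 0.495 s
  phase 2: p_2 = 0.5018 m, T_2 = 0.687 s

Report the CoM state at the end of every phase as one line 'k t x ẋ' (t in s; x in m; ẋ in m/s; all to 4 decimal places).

1 0.4950 0.2982 0.9427
2 1.1820 0.8497 1.3584

phase 1: p=0.0228, T=0.495, ωT=1.716313, cosh=2.871853, sinh=2.692126; start (x,ẋ)=(0.081800, 0.136500) → end (x,ẋ)=(0.298222, 0.942738)
phase 2: p=0.5018, T=0.687, ωT=2.382035, cosh=5.459638, sinh=5.367276; start (x,ẋ)=(0.298222, 0.942738) → end (x,ẋ)=(0.849670, 1.358439)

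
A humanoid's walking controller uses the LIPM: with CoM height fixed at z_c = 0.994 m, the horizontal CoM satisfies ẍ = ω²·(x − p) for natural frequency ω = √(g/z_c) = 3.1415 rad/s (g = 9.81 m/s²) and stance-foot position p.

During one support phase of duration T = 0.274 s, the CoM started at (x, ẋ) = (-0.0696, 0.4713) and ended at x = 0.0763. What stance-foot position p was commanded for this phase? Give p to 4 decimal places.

p = -0.0701

ωT = 3.1415·0.274 = 0.860771; cosh(ωT) = 1.393910, sinh(ωT) = 0.971074
x(T) = p + (x₀−p)·cosh(ωT) + (ẋ₀/ω)·sinh(ωT) ⇒ p·(1 − cosh) = x(T) − x₀·cosh − (ẋ₀/ω)·sinh
numerator   = 0.0763 − (-0.0696)·1.393910 − (0.4713/3.1415)·0.971074 = 0.027632
denominator = 1 − 1.393910 = -0.393910
p = 0.027632 / -0.393910 = -0.0701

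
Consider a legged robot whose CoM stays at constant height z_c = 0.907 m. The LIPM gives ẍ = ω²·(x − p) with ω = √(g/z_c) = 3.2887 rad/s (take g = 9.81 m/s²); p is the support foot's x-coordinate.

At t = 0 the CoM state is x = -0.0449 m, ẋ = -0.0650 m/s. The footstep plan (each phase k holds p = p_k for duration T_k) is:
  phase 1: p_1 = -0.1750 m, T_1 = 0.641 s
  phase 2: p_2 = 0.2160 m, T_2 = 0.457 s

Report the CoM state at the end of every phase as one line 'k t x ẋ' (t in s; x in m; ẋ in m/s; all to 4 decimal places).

phase 1: p=-0.1750, T=0.641, ωT=2.108057, cosh=4.176851, sinh=4.055377; start (x,ẋ)=(-0.044900, -0.065000) → end (x,ẋ)=(0.288255, 1.463638)
phase 2: p=0.2160, T=0.457, ωT=1.502936, cosh=2.358671, sinh=2.136195; start (x,ẋ)=(0.288255, 1.463638) → end (x,ẋ)=(1.337141, 3.959855)

1 0.6410 0.2883 1.4636
2 1.0980 1.3371 3.9599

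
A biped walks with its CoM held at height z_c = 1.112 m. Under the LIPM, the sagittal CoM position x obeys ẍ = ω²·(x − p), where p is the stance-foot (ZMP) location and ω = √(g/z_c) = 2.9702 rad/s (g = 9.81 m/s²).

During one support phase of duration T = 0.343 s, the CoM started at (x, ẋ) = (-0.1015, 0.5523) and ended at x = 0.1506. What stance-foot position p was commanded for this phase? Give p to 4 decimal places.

ωT = 2.9702·0.343 = 1.018779; cosh(ωT) = 1.565423, sinh(ωT) = 1.204387
x(T) = p + (x₀−p)·cosh(ωT) + (ẋ₀/ω)·sinh(ωT) ⇒ p·(1 − cosh) = x(T) − x₀·cosh − (ẋ₀/ω)·sinh
numerator   = 0.1506 − (-0.1015)·1.565423 − (0.5523/2.9702)·1.204387 = 0.085538
denominator = 1 − 1.565423 = -0.565423
p = 0.085538 / -0.565423 = -0.1513

p = -0.1513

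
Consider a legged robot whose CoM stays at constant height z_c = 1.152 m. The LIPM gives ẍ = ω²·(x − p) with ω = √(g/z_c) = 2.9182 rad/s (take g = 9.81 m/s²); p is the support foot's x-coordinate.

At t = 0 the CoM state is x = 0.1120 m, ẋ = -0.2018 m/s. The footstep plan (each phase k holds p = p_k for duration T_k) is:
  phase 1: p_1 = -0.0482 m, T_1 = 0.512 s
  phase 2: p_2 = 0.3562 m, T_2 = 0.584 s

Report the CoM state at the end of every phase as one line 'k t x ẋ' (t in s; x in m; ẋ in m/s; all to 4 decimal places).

phase 1: p=-0.0482, T=0.512, ωT=1.494118, cosh=2.339927, sinh=2.115480; start (x,ẋ)=(0.112000, -0.201800) → end (x,ẋ)=(0.180366, 0.516781)
phase 2: p=0.3562, T=0.584, ωT=1.704229, cosh=2.839529, sinh=2.657616; start (x,ẋ)=(0.180366, 0.516781) → end (x,ẋ)=(0.327549, 0.103741)

1 0.5120 0.1804 0.5168
2 1.0960 0.3275 0.1037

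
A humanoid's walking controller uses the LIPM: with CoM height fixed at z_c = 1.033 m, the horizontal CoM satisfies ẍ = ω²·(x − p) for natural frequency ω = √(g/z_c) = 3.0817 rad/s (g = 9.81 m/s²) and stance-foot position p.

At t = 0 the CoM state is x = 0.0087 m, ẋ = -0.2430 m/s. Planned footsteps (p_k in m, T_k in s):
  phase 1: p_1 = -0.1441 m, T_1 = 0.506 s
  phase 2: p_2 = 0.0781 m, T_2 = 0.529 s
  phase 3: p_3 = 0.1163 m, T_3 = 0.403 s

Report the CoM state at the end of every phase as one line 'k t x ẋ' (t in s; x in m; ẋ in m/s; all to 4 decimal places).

phase 1: p=-0.1441, T=0.506, ωT=1.559340, cosh=2.482979, sinh=2.272704; start (x,ẋ)=(0.008700, -0.243000) → end (x,ẋ)=(0.056091, 0.466816)
phase 2: p=0.0781, T=0.529, ωT=1.630219, cosh=2.650440, sinh=2.454554; start (x,ẋ)=(0.056091, 0.466816) → end (x,ẋ)=(0.391581, 1.070783)
phase 3: p=0.1163, T=0.403, ωT=1.241925, cosh=1.875550, sinh=1.586722; start (x,ẋ)=(0.391581, 1.070783) → end (x,ẋ)=(1.183933, 3.354376)

1 0.5060 0.0561 0.4668
2 1.0350 0.3916 1.0708
3 1.4380 1.1839 3.3544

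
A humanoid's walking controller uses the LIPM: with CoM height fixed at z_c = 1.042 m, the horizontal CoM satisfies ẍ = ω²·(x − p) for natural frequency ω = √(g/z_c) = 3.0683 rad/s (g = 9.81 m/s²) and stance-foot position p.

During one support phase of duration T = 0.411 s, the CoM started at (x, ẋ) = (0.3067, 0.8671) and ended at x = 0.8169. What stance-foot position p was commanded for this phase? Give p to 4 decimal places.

ωT = 3.0683·0.411 = 1.261071; cosh(ωT) = 1.906275, sinh(ωT) = 1.622925
x(T) = p + (x₀−p)·cosh(ωT) + (ẋ₀/ω)·sinh(ωT) ⇒ p·(1 − cosh) = x(T) − x₀·cosh − (ẋ₀/ω)·sinh
numerator   = 0.8169 − (0.3067)·1.906275 − (0.8671/3.0683)·1.622925 = -0.226392
denominator = 1 − 1.906275 = -0.906275
p = -0.226392 / -0.906275 = 0.2498

p = 0.2498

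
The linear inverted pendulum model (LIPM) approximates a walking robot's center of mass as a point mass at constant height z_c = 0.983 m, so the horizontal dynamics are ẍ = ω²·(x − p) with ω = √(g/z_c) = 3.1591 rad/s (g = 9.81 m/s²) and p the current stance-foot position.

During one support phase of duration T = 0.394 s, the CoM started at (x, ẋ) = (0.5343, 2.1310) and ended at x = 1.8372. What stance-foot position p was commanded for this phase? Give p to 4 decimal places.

ωT = 3.1591·0.394 = 1.244685; cosh(ωT) = 1.879937, sinh(ωT) = 1.591905
x(T) = p + (x₀−p)·cosh(ωT) + (ẋ₀/ω)·sinh(ωT) ⇒ p·(1 − cosh) = x(T) − x₀·cosh − (ẋ₀/ω)·sinh
numerator   = 1.8372 − (0.5343)·1.879937 − (2.1310/3.1591)·1.591905 = -0.241085
denominator = 1 − 1.879937 = -0.879937
p = -0.241085 / -0.879937 = 0.2740

p = 0.2740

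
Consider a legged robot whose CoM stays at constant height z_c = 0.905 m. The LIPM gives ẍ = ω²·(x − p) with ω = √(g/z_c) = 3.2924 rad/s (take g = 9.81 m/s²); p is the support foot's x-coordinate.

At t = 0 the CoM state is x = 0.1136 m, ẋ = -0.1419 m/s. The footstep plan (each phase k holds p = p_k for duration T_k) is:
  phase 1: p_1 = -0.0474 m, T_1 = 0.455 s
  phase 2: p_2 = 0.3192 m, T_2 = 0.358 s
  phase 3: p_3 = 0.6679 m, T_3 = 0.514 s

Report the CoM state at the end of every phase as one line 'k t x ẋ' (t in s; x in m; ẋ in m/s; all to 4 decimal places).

1 0.4550 0.2391 0.7930
2 0.8130 0.5311 1.0227
3 1.3270 1.0987 1.6896

phase 1: p=-0.0474, T=0.455, ωT=1.498042, cosh=2.348245, sinh=2.124678; start (x,ẋ)=(0.113600, -0.141900) → end (x,ẋ)=(0.239095, 0.793025)
phase 2: p=0.3192, T=0.358, ωT=1.178679, cosh=1.778882, sinh=1.471197; start (x,ẋ)=(0.239095, 0.793025) → end (x,ẋ)=(0.531064, 1.022690)
phase 3: p=0.6679, T=0.514, ωT=1.692294, cosh=2.808011, sinh=2.623914; start (x,ẋ)=(0.531064, 1.022690) → end (x,ẋ)=(1.098707, 1.689603)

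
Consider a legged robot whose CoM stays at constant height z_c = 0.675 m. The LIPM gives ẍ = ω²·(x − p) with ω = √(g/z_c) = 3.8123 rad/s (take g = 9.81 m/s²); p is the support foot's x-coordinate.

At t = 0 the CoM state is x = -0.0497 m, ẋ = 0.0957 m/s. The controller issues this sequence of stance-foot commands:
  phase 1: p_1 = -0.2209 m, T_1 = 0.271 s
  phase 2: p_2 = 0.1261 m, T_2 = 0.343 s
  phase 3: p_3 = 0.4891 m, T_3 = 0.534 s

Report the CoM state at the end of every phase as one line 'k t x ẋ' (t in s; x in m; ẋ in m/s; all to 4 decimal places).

phase 1: p=-0.2209, T=0.271, ωT=1.033133, cosh=1.582873, sinh=1.226983; start (x,ẋ)=(-0.049700, 0.095700) → end (x,ẋ)=(0.080889, 0.952291)
phase 2: p=0.1261, T=0.343, ωT=1.307619, cosh=1.983911, sinh=1.713448; start (x,ẋ)=(0.080889, 0.952291) → end (x,ẋ)=(0.464415, 1.593933)
phase 3: p=0.4891, T=0.534, ωT=2.035768, cosh=3.894356, sinh=3.763776; start (x,ẋ)=(0.464415, 1.593933) → end (x,ẋ)=(1.966611, 5.853139)

1 0.2710 0.0809 0.9523
2 0.6140 0.4644 1.5939
3 1.1480 1.9666 5.8531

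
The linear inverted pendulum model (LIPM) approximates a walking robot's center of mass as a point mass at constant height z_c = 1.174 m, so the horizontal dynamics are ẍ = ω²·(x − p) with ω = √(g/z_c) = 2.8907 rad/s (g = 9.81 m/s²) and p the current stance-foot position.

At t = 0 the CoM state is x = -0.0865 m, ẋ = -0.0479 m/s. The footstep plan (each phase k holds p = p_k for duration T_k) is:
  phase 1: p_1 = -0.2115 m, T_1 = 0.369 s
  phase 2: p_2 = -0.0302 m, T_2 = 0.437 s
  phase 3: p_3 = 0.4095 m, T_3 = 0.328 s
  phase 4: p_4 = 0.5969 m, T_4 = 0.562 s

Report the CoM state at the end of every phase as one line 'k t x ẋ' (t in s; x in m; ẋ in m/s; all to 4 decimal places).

phase 1: p=-0.2115, T=0.369, ωT=1.066668, cosh=1.624918, sinh=1.280765; start (x,ẋ)=(-0.086500, -0.047900) → end (x,ẋ)=(-0.029608, 0.384955)
phase 2: p=-0.0302, T=0.437, ωT=1.263236, cosh=1.909793, sinh=1.627055; start (x,ẋ)=(-0.029608, 0.384955) → end (x,ẋ)=(0.187606, 0.737968)
phase 3: p=0.4095, T=0.328, ωT=0.948150, cosh=1.484193, sinh=1.096736; start (x,ẋ)=(0.187606, 0.737968) → end (x,ẋ)=(0.360152, 0.391808)
phase 4: p=0.5969, T=0.562, ωT=1.624573, cosh=2.636624, sinh=2.439629; start (x,ẋ)=(0.360152, 0.391808) → end (x,ẋ)=(0.303354, -0.636553)

1 0.3690 -0.0296 0.3850
2 0.8060 0.1876 0.7380
3 1.1340 0.3602 0.3918
4 1.6960 0.3034 -0.6366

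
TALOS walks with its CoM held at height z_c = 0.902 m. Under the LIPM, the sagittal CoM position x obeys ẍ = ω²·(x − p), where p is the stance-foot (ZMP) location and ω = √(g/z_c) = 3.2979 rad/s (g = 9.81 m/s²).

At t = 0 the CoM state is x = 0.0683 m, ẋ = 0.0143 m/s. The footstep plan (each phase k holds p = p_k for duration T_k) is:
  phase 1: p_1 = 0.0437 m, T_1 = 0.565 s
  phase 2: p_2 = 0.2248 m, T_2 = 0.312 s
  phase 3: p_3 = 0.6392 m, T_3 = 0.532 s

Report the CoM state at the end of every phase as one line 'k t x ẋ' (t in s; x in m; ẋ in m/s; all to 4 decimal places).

1 0.5650 0.1385 0.3023
2 0.8770 0.2005 0.1298
3 1.4090 -0.5562 -3.6697

phase 1: p=0.0437, T=0.565, ωT=1.863313, cosh=3.300107, sinh=3.144950; start (x,ẋ)=(0.068300, 0.014300) → end (x,ẋ)=(0.138519, 0.302336)
phase 2: p=0.2248, T=0.312, ωT=1.028945, cosh=1.577748, sinh=1.220364; start (x,ẋ)=(0.138519, 0.302336) → end (x,ẋ)=(0.200548, 0.129762)
phase 3: p=0.6392, T=0.532, ωT=1.754483, cosh=2.976727, sinh=2.803730; start (x,ẋ)=(0.200548, 0.129762) → end (x,ẋ)=(-0.556228, -3.669693)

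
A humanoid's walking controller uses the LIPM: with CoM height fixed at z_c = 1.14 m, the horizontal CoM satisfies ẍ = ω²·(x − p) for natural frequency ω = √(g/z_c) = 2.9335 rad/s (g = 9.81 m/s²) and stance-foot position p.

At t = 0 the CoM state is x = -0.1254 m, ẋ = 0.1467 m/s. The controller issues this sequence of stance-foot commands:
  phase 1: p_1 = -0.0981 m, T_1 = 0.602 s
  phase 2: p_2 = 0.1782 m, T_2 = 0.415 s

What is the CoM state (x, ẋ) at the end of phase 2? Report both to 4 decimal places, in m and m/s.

phase 1: p=-0.0981, T=0.602, ωT=1.765967, cosh=3.009123, sinh=2.838101; start (x,ẋ)=(-0.125400, 0.146700) → end (x,ẋ)=(-0.038320, 0.214150)
phase 2: p=0.1782, T=0.415, ωT=1.217402, cosh=1.837199, sinh=1.541201; start (x,ẋ)=(-0.038320, 0.214150) → end (x,ẋ)=(-0.107080, -0.585474)

x = -0.1071, ẋ = -0.5855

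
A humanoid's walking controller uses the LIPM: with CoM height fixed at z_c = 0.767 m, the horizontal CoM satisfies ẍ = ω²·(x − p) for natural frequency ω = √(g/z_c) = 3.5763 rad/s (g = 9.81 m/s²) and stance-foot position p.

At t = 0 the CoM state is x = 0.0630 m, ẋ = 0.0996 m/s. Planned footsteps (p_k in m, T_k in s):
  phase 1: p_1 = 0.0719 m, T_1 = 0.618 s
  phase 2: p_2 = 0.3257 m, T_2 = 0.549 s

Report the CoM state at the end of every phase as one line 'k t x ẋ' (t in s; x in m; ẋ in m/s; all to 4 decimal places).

1 0.6180 0.1563 0.3161
2 1.1670 0.0190 -0.9674

phase 1: p=0.0719, T=0.618, ωT=2.210153, cosh=4.613399, sinh=4.503716; start (x,ẋ)=(0.063000, 0.099600) → end (x,ẋ)=(0.156269, 0.316145)
phase 2: p=0.3257, T=0.549, ωT=1.963389, cosh=3.631904, sinh=3.491522; start (x,ẋ)=(0.156269, 0.316145) → end (x,ẋ)=(0.018995, -0.967426)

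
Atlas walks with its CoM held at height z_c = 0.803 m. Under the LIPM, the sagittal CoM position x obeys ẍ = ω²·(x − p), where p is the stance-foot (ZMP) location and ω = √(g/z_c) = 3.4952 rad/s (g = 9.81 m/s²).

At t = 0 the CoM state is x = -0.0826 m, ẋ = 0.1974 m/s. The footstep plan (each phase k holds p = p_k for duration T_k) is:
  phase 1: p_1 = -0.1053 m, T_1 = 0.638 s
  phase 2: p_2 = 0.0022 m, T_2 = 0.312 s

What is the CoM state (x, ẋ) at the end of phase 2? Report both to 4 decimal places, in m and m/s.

x = 0.9191, ẋ = 3.3353

phase 1: p=-0.1053, T=0.638, ωT=2.229938, cosh=4.703410, sinh=4.595875; start (x,ẋ)=(-0.082600, 0.197400) → end (x,ẋ)=(0.261031, 1.293095)
phase 2: p=0.0022, T=0.312, ωT=1.090502, cosh=1.655908, sinh=1.319861; start (x,ẋ)=(0.261031, 1.293095) → end (x,ẋ)=(0.919100, 3.335278)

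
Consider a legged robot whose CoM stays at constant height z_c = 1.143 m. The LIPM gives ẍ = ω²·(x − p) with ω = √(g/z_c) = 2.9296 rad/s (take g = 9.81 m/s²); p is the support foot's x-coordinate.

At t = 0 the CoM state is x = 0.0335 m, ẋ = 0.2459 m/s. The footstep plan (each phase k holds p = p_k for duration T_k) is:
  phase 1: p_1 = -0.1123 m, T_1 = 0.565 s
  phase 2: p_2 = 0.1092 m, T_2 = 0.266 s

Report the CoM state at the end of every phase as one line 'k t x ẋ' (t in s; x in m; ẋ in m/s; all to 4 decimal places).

phase 1: p=-0.1123, T=0.565, ωT=1.655224, cosh=2.712651, sinh=2.521602; start (x,ẋ)=(0.033500, 0.245900) → end (x,ẋ)=(0.494859, 1.744107)
phase 2: p=0.1092, T=0.266, ωT=0.779274, cosh=1.319314, sinh=0.860575; start (x,ẋ)=(0.494859, 1.744107) → end (x,ẋ)=(1.130339, 3.273323)

1 0.5650 0.4949 1.7441
2 0.8310 1.1303 3.2733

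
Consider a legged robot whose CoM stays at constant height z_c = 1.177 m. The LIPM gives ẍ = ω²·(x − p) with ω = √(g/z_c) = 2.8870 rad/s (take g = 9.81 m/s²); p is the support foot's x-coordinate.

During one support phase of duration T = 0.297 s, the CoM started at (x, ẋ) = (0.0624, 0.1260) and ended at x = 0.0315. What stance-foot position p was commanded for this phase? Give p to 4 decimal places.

ωT = 2.8870·0.297 = 0.857439; cosh(ωT) = 1.390682, sinh(ωT) = 0.966435
x(T) = p + (x₀−p)·cosh(ωT) + (ẋ₀/ω)·sinh(ωT) ⇒ p·(1 − cosh) = x(T) − x₀·cosh − (ẋ₀/ω)·sinh
numerator   = 0.0315 − (0.0624)·1.390682 − (0.1260/2.8870)·0.966435 = -0.097458
denominator = 1 − 1.390682 = -0.390682
p = -0.097458 / -0.390682 = 0.2495

p = 0.2495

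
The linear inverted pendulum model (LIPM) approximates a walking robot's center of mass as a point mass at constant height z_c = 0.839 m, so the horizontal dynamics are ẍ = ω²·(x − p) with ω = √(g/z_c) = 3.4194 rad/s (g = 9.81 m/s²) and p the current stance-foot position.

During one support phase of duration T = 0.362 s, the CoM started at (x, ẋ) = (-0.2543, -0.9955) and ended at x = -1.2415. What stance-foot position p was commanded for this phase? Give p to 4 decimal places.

ωT = 3.4194·0.362 = 1.237823; cosh(ωT) = 1.869057, sinh(ωT) = 1.579042
x(T) = p + (x₀−p)·cosh(ωT) + (ẋ₀/ω)·sinh(ωT) ⇒ p·(1 − cosh) = x(T) − x₀·cosh − (ẋ₀/ω)·sinh
numerator   = -1.2415 − (-0.2543)·1.869057 − (-0.9955/3.4194)·1.579042 = -0.306488
denominator = 1 − 1.869057 = -0.869057
p = -0.306488 / -0.869057 = 0.3527

p = 0.3527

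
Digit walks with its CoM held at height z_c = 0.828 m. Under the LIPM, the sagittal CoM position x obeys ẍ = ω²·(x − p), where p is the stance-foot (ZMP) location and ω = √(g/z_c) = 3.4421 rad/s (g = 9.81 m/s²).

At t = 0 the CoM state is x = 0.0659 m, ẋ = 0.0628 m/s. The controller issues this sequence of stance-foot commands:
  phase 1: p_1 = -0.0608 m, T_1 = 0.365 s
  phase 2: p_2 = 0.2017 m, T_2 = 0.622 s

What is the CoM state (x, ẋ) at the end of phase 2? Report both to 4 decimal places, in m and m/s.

phase 1: p=-0.0608, T=0.365, ωT=1.256366, cosh=1.898661, sinh=1.613974; start (x,ẋ)=(0.065900, 0.062800) → end (x,ẋ)=(0.209207, 0.823113)
phase 2: p=0.2017, T=0.622, ωT=2.140986, cosh=4.312681, sinh=4.195143; start (x,ẋ)=(0.209207, 0.823113) → end (x,ẋ)=(1.237263, 3.658222)

x = 1.2373, ẋ = 3.6582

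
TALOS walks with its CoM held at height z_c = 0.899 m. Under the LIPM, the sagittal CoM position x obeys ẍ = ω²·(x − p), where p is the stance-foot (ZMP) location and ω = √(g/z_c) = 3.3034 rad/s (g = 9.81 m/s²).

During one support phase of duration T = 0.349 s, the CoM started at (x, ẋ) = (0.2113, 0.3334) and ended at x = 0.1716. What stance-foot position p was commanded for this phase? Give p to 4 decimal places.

p = 0.4589

ωT = 3.3034·0.349 = 1.152887; cosh(ωT) = 1.741523, sinh(ωT) = 1.425799
x(T) = p + (x₀−p)·cosh(ωT) + (ẋ₀/ω)·sinh(ωT) ⇒ p·(1 − cosh) = x(T) − x₀·cosh − (ẋ₀/ω)·sinh
numerator   = 0.1716 − (0.2113)·1.741523 − (0.3334/3.3034)·1.425799 = -0.340285
denominator = 1 − 1.741523 = -0.741523
p = -0.340285 / -0.741523 = 0.4589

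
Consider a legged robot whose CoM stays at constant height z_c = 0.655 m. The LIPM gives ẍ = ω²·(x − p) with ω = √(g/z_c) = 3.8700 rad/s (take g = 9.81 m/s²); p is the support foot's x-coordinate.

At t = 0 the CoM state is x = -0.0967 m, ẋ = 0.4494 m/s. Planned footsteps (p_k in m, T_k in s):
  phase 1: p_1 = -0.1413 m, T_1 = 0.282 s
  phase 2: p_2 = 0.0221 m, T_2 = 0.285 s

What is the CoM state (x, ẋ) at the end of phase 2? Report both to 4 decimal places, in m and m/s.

phase 1: p=-0.1413, T=0.282, ωT=1.091340, cosh=1.657014, sinh=1.321248; start (x,ẋ)=(-0.096700, 0.449400) → end (x,ẋ)=(0.086031, 0.972712)
phase 2: p=0.0221, T=0.285, ωT=1.102950, cosh=1.672466, sinh=1.340575; start (x,ẋ)=(0.086031, 0.972712) → end (x,ẋ)=(0.465973, 1.958506)

x = 0.4660, ẋ = 1.9585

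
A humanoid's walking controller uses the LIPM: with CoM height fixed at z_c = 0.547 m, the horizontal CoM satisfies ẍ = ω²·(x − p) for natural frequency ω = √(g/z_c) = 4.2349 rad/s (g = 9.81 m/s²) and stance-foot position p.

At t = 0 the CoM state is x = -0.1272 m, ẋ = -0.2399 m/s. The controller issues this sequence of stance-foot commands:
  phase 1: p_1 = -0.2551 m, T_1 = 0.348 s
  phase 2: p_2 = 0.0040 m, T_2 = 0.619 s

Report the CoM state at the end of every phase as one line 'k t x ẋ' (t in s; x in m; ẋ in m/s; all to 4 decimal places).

phase 1: p=-0.2551, T=0.348, ωT=1.473745, cosh=2.297310, sinh=2.068244; start (x,ẋ)=(-0.127200, -0.239900) → end (x,ẋ)=(-0.078437, 0.569127)
phase 2: p=0.0040, T=0.619, ωT=2.621403, cosh=6.913855, sinh=6.841154; start (x,ẋ)=(-0.078437, 0.569127) → end (x,ẋ)=(0.353426, 1.546539)

1 0.3480 -0.0784 0.5691
2 0.9670 0.3534 1.5465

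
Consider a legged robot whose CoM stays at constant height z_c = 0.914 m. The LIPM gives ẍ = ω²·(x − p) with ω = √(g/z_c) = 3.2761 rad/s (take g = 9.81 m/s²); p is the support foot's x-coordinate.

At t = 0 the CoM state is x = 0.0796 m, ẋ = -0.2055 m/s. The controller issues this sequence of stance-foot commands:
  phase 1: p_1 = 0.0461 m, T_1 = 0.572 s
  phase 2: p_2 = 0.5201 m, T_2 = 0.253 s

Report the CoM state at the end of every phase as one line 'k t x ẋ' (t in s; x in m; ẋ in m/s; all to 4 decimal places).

1 0.5720 -0.0417 -0.3361
2 0.8250 -0.3411 -2.1645

phase 1: p=0.0461, T=0.572, ωT=1.873929, cosh=3.333680, sinh=3.180161; start (x,ẋ)=(0.079600, -0.205500) → end (x,ẋ)=(-0.041704, -0.336051)
phase 2: p=0.5201, T=0.253, ωT=0.828853, cosh=1.363620, sinh=0.927070; start (x,ẋ)=(-0.041704, -0.336051) → end (x,ẋ)=(-0.341082, -2.164542)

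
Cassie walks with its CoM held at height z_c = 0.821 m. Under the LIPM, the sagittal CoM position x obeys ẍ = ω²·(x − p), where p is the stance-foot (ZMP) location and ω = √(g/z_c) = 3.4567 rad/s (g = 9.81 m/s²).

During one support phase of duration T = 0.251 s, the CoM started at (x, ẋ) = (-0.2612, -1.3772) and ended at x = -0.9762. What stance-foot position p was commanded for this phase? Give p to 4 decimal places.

ωT = 3.4567·0.251 = 0.867632; cosh(ωT) = 1.400605, sinh(ωT) = 0.980660
x(T) = p + (x₀−p)·cosh(ωT) + (ẋ₀/ω)·sinh(ωT) ⇒ p·(1 − cosh) = x(T) − x₀·cosh − (ẋ₀/ω)·sinh
numerator   = -0.9762 − (-0.2612)·1.400605 − (-1.3772/3.4567)·0.980660 = -0.219653
denominator = 1 − 1.400605 = -0.400605
p = -0.219653 / -0.400605 = 0.5483

p = 0.5483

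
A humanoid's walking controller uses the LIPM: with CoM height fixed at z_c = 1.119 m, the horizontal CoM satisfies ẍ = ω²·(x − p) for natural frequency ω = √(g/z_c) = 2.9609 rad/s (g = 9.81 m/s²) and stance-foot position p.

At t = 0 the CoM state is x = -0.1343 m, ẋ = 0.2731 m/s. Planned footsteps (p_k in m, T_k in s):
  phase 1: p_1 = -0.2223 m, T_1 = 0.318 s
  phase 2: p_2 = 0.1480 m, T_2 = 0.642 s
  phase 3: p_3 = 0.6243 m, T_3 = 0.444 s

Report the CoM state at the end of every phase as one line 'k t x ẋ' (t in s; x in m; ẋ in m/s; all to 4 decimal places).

phase 1: p=-0.2223, T=0.318, ωT=0.941566, cosh=1.477005, sinh=1.086989; start (x,ẋ)=(-0.134300, 0.273100) → end (x,ẋ)=(0.007935, 0.686595)
phase 2: p=0.1480, T=0.642, ωT=1.900898, cosh=3.420667, sinh=3.271233; start (x,ẋ)=(0.007935, 0.686595) → end (x,ẋ)=(0.427443, 0.991976)
phase 3: p=0.6243, T=0.444, ωT=1.314640, cosh=1.995990, sinh=1.727419; start (x,ẋ)=(0.427443, 0.991976) → end (x,ẋ)=(0.810104, 0.973106)

1 0.3180 0.0079 0.6866
2 0.9600 0.4274 0.9920
3 1.4040 0.8101 0.9731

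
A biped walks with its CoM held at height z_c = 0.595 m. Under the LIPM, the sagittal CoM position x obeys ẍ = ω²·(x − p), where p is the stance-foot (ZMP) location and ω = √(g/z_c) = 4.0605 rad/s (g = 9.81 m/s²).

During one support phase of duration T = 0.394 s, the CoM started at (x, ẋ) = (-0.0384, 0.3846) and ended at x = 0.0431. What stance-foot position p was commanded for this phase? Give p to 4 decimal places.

p = 0.0526

ωT = 4.0605·0.394 = 1.599837; cosh(ωT) = 2.577077, sinh(ωT) = 2.375148
x(T) = p + (x₀−p)·cosh(ωT) + (ẋ₀/ω)·sinh(ωT) ⇒ p·(1 − cosh) = x(T) − x₀·cosh − (ẋ₀/ω)·sinh
numerator   = 0.0431 − (-0.0384)·2.577077 − (0.3846/4.0605)·2.375148 = -0.082908
denominator = 1 − 2.577077 = -1.577077
p = -0.082908 / -1.577077 = 0.0526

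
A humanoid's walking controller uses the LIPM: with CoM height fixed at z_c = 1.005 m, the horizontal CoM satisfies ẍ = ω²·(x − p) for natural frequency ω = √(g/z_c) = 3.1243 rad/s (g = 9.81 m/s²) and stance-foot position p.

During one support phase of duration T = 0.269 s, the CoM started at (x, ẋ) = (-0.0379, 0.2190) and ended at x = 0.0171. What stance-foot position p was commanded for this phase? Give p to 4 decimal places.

p = -0.0083

ωT = 3.1243·0.269 = 0.840437; cosh(ωT) = 1.374450, sinh(ωT) = 0.942928
x(T) = p + (x₀−p)·cosh(ωT) + (ẋ₀/ω)·sinh(ωT) ⇒ p·(1 − cosh) = x(T) − x₀·cosh − (ẋ₀/ω)·sinh
numerator   = 0.0171 − (-0.0379)·1.374450 − (0.2190/3.1243)·0.942928 = 0.003096
denominator = 1 − 1.374450 = -0.374450
p = 0.003096 / -0.374450 = -0.0083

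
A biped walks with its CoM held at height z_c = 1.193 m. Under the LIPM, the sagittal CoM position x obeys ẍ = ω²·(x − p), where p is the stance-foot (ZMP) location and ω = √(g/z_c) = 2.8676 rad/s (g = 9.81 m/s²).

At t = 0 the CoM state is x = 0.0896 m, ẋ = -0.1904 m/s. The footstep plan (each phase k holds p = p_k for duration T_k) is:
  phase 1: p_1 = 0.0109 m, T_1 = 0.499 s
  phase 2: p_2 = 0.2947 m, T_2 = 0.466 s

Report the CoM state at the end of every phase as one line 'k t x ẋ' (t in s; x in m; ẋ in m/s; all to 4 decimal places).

phase 1: p=0.0109, T=0.499, ωT=1.430932, cosh=2.210842, sinh=1.971756; start (x,ẋ)=(0.089600, -0.190400) → end (x,ẋ)=(0.053975, 0.024042)
phase 2: p=0.2947, T=0.466, ωT=1.336302, cosh=2.033881, sinh=1.771065; start (x,ẋ)=(0.053975, 0.024042) → end (x,ẋ)=(-0.180058, -1.173675)

1 0.4990 0.0540 0.0240
2 0.9650 -0.1801 -1.1737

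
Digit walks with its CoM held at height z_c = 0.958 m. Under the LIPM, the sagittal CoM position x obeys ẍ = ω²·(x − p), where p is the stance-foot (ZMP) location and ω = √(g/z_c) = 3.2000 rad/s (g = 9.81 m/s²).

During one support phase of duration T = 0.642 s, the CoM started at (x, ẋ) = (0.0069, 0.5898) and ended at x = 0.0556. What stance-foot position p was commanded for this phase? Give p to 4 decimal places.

ωT = 3.2000·0.642 = 2.054400; cosh(ωT) = 3.965162, sinh(ωT) = 3.836993
x(T) = p + (x₀−p)·cosh(ωT) + (ẋ₀/ω)·sinh(ωT) ⇒ p·(1 − cosh) = x(T) − x₀·cosh − (ẋ₀/ω)·sinh
numerator   = 0.0556 − (0.0069)·3.965162 − (0.5898/3.2000)·3.836993 = -0.678965
denominator = 1 − 3.965162 = -2.965162
p = -0.678965 / -2.965162 = 0.2290

p = 0.2290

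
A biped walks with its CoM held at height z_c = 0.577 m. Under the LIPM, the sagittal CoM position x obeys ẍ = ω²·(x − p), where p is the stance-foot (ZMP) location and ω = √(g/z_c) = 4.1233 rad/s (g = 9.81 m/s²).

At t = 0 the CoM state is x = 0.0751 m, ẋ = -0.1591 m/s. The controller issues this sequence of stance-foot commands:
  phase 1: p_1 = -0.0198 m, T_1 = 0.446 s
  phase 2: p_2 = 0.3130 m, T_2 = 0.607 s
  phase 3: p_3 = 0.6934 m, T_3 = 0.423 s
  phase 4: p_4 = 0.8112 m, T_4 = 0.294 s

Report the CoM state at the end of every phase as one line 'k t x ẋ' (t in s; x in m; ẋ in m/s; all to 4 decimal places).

1 0.4460 0.1679 0.6865
2 1.0530 0.4311 0.5923
3 1.4760 0.3187 -1.2527
4 1.7700 -0.5552 -5.4023

phase 1: p=-0.0198, T=0.446, ωT=1.838992, cosh=3.224585, sinh=3.065608; start (x,ẋ)=(0.075100, -0.159100) → end (x,ẋ)=(0.167925, 0.686544)
phase 2: p=0.3130, T=0.607, ωT=2.502843, cosh=6.149516, sinh=6.067664; start (x,ẋ)=(0.167925, 0.686544) → end (x,ẋ)=(0.431146, 0.592309)
phase 3: p=0.6934, T=0.423, ωT=1.744156, cosh=2.947931, sinh=2.773139; start (x,ẋ)=(0.431146, 0.592309) → end (x,ẋ)=(0.318653, -1.252651)
phase 4: p=0.8112, T=0.294, ωT=1.212250, cosh=1.829283, sinh=1.531756; start (x,ẋ)=(0.318653, -1.252651) → end (x,ẋ)=(-0.555152, -5.402325)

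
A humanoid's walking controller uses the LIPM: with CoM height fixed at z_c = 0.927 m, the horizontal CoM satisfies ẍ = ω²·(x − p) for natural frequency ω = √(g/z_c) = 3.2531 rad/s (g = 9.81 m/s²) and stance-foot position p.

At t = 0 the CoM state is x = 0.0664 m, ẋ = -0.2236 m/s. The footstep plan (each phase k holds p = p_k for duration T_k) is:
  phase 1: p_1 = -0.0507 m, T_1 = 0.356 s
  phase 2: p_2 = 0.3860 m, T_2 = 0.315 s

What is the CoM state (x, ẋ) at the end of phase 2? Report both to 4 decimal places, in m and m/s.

x = -0.0758, ẋ = -1.0604

phase 1: p=-0.0507, T=0.356, ωT=1.158104, cosh=1.748985, sinh=1.434904; start (x,ẋ)=(0.066400, -0.223600) → end (x,ẋ)=(0.055479, 0.155536)
phase 2: p=0.3860, T=0.315, ωT=1.024726, cosh=1.572614, sinh=1.213719; start (x,ẋ)=(0.055479, 0.155536) → end (x,ẋ)=(-0.075752, -1.060415)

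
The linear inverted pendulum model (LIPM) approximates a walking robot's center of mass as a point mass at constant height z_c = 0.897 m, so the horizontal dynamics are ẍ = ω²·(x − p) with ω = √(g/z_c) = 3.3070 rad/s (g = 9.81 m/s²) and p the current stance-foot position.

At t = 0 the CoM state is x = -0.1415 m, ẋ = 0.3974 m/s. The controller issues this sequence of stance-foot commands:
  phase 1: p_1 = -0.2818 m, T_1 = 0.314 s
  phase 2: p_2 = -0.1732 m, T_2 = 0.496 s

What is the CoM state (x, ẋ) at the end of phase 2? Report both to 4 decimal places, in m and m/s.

phase 1: p=-0.2818, T=0.314, ωT=1.038398, cosh=1.589355, sinh=1.235333; start (x,ẋ)=(-0.141500, 0.397400) → end (x,ẋ)=(0.089636, 1.204770)
phase 2: p=-0.1732, T=0.496, ωT=1.640272, cosh=2.675250, sinh=2.481322; start (x,ẋ)=(0.089636, 1.204770) → end (x,ẋ)=(1.433919, 5.379819)

x = 1.4339, ẋ = 5.3798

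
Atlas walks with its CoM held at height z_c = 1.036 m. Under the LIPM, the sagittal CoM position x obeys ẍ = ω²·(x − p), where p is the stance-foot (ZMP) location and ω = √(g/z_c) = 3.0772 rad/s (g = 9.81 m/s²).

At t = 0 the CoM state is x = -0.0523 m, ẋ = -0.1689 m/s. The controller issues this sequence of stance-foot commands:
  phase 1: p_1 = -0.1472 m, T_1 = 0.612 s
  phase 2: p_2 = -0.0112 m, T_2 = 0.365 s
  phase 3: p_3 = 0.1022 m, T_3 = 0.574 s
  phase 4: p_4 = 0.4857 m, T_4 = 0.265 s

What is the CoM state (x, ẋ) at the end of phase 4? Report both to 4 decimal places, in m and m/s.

phase 1: p=-0.1472, T=0.612, ωT=1.883246, cosh=3.363455, sinh=3.211360; start (x,ẋ)=(-0.052300, -0.168900) → end (x,ẋ)=(-0.004272, 0.369714)
phase 2: p=-0.0112, T=0.365, ωT=1.123178, cosh=1.699927, sinh=1.374683; start (x,ẋ)=(-0.004272, 0.369714) → end (x,ẋ)=(0.165740, 0.657794)
phase 3: p=0.1022, T=0.574, ωT=1.766313, cosh=3.010104, sinh=2.839142; start (x,ẋ)=(0.165740, 0.657794) → end (x,ẋ)=(0.900369, 2.535155)
phase 4: p=0.4857, T=0.265, ωT=0.815458, cosh=1.351324, sinh=0.908887; start (x,ẋ)=(0.900369, 2.535155) → end (x,ẋ)=(1.794840, 4.585572)

x = 1.7948, ẋ = 4.5856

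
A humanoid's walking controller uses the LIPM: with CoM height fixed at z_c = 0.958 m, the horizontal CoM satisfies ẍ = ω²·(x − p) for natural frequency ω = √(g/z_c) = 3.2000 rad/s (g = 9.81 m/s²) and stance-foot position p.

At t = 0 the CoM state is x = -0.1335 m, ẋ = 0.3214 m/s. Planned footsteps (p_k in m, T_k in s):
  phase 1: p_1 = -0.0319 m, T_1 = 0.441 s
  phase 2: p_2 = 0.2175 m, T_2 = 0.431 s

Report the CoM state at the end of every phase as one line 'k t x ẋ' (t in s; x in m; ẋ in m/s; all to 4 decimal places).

phase 1: p=-0.0319, T=0.441, ωT=1.411200, cosh=2.172362, sinh=1.928512; start (x,ẋ)=(-0.133500, 0.321400) → end (x,ẋ)=(-0.058917, 0.071199)
phase 2: p=0.2175, T=0.431, ωT=1.379200, cosh=2.111751, sinh=1.859972; start (x,ẋ)=(-0.058917, 0.071199) → end (x,ẋ)=(-0.324840, -1.494854)

1 0.4410 -0.0589 0.0712
2 0.8720 -0.3248 -1.4949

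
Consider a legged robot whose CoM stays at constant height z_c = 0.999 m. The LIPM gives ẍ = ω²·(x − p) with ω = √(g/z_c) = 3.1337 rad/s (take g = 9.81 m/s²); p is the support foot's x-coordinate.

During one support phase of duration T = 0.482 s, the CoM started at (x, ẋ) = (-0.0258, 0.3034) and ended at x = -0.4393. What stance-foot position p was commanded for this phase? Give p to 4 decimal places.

p = 0.4267

ωT = 3.1337·0.482 = 1.510443; cosh(ωT) = 2.374775, sinh(ωT) = 2.153963
x(T) = p + (x₀−p)·cosh(ωT) + (ẋ₀/ω)·sinh(ωT) ⇒ p·(1 − cosh) = x(T) − x₀·cosh − (ẋ₀/ω)·sinh
numerator   = -0.4393 − (-0.0258)·2.374775 − (0.3034/3.1337)·2.153963 = -0.586574
denominator = 1 − 2.374775 = -1.374775
p = -0.586574 / -1.374775 = 0.4267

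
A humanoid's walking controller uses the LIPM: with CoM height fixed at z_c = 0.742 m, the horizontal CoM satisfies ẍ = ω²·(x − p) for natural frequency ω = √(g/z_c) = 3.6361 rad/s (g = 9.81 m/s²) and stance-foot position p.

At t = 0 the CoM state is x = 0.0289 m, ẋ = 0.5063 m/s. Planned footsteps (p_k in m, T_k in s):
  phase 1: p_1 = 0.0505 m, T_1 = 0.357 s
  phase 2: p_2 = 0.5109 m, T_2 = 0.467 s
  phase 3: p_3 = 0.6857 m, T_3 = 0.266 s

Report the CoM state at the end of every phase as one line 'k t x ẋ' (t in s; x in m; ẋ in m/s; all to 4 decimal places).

phase 1: p=0.0505, T=0.357, ωT=1.298088, cosh=1.967670, sinh=1.694617; start (x,ẋ)=(0.028900, 0.506300) → end (x,ẋ)=(0.243961, 0.863137)
phase 2: p=0.5109, T=0.467, ωT=1.698059, cosh=2.823185, sinh=2.640146; start (x,ẋ)=(0.243961, 0.863137) → end (x,ẋ)=(0.384000, -0.125775)
phase 3: p=0.6857, T=0.266, ωT=0.967203, cosh=1.505360, sinh=1.125215; start (x,ẋ)=(0.384000, -0.125775) → end (x,ẋ)=(0.192610, -1.423713)

1 0.3570 0.2440 0.8631
2 0.8240 0.3840 -0.1258
3 1.0900 0.1926 -1.4237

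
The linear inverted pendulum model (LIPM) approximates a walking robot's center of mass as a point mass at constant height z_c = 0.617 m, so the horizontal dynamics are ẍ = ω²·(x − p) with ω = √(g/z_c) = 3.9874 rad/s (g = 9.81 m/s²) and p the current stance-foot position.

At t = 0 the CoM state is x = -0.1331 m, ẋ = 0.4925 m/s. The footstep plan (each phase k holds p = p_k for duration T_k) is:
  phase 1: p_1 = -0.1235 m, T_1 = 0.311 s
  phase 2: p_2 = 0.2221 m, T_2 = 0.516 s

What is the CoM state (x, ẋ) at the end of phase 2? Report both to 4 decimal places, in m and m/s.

phase 1: p=-0.1235, T=0.311, ωT=1.240081, cosh=1.872628, sinh=1.583267; start (x,ẋ)=(-0.133100, 0.492500) → end (x,ẋ)=(0.054079, 0.861663)
phase 2: p=0.2221, T=0.516, ωT=2.057498, cosh=3.977070, sinh=3.849297; start (x,ẋ)=(0.054079, 0.861663) → end (x,ẋ)=(0.385686, 0.847986)

x = 0.3857, ẋ = 0.8480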